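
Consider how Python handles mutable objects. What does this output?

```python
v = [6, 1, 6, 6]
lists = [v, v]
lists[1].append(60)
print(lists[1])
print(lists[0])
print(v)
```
[6, 1, 6, 6, 60]
[6, 1, 6, 6, 60]
[6, 1, 6, 6, 60]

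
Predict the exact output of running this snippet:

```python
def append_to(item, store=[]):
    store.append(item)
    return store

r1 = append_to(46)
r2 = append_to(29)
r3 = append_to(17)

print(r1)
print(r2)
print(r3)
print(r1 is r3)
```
[46, 29, 17]
[46, 29, 17]
[46, 29, 17]
True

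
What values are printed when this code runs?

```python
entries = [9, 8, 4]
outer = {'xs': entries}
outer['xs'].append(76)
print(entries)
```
[9, 8, 4, 76]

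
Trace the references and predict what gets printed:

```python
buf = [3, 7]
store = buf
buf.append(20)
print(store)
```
[3, 7, 20]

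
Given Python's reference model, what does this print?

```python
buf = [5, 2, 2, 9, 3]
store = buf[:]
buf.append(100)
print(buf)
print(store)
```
[5, 2, 2, 9, 3, 100]
[5, 2, 2, 9, 3]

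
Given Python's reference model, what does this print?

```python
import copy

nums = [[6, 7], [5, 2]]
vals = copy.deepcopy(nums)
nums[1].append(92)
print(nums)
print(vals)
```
[[6, 7], [5, 2, 92]]
[[6, 7], [5, 2]]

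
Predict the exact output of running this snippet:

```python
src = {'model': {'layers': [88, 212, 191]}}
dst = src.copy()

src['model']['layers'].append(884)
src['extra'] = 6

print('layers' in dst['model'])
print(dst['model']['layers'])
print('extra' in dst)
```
True
[88, 212, 191, 884]
False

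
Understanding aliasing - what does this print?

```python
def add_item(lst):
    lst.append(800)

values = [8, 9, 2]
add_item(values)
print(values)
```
[8, 9, 2, 800]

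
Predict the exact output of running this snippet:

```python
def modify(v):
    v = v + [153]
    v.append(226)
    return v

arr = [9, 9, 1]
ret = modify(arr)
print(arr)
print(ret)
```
[9, 9, 1]
[9, 9, 1, 153, 226]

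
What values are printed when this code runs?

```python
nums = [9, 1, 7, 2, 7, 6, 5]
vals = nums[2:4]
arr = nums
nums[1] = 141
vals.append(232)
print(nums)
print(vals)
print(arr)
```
[9, 141, 7, 2, 7, 6, 5]
[7, 2, 232]
[9, 141, 7, 2, 7, 6, 5]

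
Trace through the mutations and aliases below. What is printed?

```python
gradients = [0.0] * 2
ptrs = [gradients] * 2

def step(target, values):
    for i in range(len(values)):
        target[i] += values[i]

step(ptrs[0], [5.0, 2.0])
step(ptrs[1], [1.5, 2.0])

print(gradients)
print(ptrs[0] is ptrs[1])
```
[6.5, 4.0]
True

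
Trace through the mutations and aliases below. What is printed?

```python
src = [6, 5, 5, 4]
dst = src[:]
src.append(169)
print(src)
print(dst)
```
[6, 5, 5, 4, 169]
[6, 5, 5, 4]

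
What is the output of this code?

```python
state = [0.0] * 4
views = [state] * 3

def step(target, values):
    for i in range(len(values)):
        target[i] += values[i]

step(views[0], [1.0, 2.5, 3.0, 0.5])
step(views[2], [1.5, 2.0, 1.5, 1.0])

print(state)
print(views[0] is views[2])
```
[2.5, 4.5, 4.5, 1.5]
True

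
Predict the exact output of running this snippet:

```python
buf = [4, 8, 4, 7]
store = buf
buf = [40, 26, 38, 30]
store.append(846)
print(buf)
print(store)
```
[40, 26, 38, 30]
[4, 8, 4, 7, 846]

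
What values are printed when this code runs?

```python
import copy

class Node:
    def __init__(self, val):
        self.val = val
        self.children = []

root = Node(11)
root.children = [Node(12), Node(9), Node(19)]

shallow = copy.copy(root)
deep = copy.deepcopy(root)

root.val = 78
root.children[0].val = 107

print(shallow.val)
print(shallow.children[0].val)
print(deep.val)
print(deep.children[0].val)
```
11
107
11
12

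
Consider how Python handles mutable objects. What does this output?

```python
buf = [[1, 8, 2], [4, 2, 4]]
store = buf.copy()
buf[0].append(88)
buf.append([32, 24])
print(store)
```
[[1, 8, 2, 88], [4, 2, 4]]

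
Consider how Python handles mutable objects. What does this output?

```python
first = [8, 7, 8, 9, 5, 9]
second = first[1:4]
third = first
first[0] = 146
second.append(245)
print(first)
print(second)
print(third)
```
[146, 7, 8, 9, 5, 9]
[7, 8, 9, 245]
[146, 7, 8, 9, 5, 9]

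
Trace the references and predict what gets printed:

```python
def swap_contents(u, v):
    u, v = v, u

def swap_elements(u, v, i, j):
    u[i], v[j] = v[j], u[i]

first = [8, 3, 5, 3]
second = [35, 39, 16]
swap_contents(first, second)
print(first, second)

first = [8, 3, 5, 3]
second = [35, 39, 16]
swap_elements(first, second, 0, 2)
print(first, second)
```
[8, 3, 5, 3] [35, 39, 16]
[16, 3, 5, 3] [35, 39, 8]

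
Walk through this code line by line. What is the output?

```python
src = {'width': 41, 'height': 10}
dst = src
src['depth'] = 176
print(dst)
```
{'width': 41, 'height': 10, 'depth': 176}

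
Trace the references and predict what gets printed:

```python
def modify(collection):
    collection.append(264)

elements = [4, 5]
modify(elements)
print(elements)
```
[4, 5, 264]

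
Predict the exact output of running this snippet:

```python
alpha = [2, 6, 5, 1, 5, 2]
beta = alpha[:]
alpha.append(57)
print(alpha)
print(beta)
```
[2, 6, 5, 1, 5, 2, 57]
[2, 6, 5, 1, 5, 2]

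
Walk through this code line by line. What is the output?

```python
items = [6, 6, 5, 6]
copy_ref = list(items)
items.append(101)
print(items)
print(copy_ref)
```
[6, 6, 5, 6, 101]
[6, 6, 5, 6]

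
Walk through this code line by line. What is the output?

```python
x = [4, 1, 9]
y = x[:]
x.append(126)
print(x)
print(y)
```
[4, 1, 9, 126]
[4, 1, 9]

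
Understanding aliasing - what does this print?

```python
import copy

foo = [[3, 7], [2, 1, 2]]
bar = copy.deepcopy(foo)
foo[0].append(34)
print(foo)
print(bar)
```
[[3, 7, 34], [2, 1, 2]]
[[3, 7], [2, 1, 2]]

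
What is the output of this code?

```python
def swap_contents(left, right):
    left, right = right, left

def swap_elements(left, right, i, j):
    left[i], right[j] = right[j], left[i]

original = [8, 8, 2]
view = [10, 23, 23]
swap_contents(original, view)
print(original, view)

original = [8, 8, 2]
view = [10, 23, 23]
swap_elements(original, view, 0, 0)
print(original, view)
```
[8, 8, 2] [10, 23, 23]
[10, 8, 2] [8, 23, 23]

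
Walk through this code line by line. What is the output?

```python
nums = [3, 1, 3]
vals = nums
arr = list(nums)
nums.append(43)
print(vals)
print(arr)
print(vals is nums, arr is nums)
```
[3, 1, 3, 43]
[3, 1, 3]
True False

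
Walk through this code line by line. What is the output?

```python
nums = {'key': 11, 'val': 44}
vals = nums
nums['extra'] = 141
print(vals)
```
{'key': 11, 'val': 44, 'extra': 141}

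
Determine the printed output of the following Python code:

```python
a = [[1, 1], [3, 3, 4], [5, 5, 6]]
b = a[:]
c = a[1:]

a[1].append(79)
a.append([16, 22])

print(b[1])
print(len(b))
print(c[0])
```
[3, 3, 4, 79]
3
[3, 3, 4, 79]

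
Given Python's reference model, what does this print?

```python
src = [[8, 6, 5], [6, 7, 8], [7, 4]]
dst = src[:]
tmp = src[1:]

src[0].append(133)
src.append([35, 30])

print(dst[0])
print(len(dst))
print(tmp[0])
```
[8, 6, 5, 133]
3
[6, 7, 8]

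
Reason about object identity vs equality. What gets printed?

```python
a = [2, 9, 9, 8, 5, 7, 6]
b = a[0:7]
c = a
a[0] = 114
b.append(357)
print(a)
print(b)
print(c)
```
[114, 9, 9, 8, 5, 7, 6]
[2, 9, 9, 8, 5, 7, 6, 357]
[114, 9, 9, 8, 5, 7, 6]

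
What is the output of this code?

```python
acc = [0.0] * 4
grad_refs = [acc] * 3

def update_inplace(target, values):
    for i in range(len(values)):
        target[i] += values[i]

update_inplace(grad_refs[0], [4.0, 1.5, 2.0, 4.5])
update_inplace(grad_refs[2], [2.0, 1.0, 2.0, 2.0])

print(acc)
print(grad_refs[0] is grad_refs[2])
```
[6.0, 2.5, 4.0, 6.5]
True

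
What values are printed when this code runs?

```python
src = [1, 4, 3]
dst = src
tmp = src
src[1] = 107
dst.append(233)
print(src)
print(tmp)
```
[1, 107, 3, 233]
[1, 107, 3, 233]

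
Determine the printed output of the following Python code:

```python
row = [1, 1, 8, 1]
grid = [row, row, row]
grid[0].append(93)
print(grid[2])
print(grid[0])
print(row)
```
[1, 1, 8, 1, 93]
[1, 1, 8, 1, 93]
[1, 1, 8, 1, 93]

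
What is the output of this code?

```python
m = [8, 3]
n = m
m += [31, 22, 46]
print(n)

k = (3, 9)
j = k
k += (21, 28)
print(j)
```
[8, 3, 31, 22, 46]
(3, 9)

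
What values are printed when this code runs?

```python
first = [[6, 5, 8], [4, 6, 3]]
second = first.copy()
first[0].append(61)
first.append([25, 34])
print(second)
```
[[6, 5, 8, 61], [4, 6, 3]]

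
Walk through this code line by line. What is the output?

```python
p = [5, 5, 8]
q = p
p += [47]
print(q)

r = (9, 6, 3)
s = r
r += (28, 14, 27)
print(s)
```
[5, 5, 8, 47]
(9, 6, 3)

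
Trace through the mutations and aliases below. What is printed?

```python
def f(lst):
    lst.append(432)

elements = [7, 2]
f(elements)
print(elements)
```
[7, 2, 432]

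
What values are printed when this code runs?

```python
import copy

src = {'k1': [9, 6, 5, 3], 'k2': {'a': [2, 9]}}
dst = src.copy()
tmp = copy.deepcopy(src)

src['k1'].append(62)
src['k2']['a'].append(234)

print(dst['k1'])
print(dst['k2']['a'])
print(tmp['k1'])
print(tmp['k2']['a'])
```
[9, 6, 5, 3, 62]
[2, 9, 234]
[9, 6, 5, 3]
[2, 9]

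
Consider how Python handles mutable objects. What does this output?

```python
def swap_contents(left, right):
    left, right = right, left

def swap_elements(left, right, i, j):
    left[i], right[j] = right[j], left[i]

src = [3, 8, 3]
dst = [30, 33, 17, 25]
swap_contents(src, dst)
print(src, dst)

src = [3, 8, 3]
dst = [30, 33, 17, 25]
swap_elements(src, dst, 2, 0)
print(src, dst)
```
[3, 8, 3] [30, 33, 17, 25]
[3, 8, 30] [3, 33, 17, 25]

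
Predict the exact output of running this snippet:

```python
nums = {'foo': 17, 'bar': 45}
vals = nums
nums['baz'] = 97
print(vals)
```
{'foo': 17, 'bar': 45, 'baz': 97}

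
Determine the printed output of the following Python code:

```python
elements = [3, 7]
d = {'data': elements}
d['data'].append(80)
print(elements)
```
[3, 7, 80]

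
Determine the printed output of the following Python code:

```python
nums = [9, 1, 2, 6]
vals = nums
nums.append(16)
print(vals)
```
[9, 1, 2, 6, 16]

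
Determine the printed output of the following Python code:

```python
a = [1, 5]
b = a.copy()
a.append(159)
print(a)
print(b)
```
[1, 5, 159]
[1, 5]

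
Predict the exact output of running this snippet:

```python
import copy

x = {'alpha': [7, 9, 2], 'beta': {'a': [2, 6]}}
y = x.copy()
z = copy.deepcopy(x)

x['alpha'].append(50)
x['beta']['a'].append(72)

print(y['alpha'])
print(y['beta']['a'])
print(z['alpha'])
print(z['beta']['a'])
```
[7, 9, 2, 50]
[2, 6, 72]
[7, 9, 2]
[2, 6]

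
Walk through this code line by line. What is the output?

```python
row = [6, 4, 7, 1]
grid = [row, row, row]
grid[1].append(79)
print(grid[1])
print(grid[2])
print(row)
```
[6, 4, 7, 1, 79]
[6, 4, 7, 1, 79]
[6, 4, 7, 1, 79]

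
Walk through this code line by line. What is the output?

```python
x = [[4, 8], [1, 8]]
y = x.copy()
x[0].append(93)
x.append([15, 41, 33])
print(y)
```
[[4, 8, 93], [1, 8]]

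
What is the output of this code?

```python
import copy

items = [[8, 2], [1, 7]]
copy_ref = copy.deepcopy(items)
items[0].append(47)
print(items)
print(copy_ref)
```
[[8, 2, 47], [1, 7]]
[[8, 2], [1, 7]]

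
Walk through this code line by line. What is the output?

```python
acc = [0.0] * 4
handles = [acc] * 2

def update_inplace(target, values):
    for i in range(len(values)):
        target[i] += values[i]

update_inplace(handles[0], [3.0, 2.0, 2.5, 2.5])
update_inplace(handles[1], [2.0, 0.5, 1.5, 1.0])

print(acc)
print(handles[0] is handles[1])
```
[5.0, 2.5, 4.0, 3.5]
True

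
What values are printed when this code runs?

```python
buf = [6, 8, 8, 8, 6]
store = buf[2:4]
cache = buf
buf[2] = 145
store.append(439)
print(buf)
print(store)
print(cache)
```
[6, 8, 145, 8, 6]
[8, 8, 439]
[6, 8, 145, 8, 6]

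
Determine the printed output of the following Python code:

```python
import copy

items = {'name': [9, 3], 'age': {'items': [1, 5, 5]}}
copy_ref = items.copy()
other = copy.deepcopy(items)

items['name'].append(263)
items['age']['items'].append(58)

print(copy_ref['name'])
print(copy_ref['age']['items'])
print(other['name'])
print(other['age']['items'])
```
[9, 3, 263]
[1, 5, 5, 58]
[9, 3]
[1, 5, 5]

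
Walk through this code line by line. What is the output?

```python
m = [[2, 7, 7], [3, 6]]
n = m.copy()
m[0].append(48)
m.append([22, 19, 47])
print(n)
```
[[2, 7, 7, 48], [3, 6]]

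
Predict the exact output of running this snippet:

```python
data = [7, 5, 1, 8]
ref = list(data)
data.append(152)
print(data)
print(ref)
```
[7, 5, 1, 8, 152]
[7, 5, 1, 8]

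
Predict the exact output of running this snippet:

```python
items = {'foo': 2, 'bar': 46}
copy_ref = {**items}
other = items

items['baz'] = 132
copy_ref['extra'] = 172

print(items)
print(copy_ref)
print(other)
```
{'foo': 2, 'bar': 46, 'baz': 132}
{'foo': 2, 'bar': 46, 'extra': 172}
{'foo': 2, 'bar': 46, 'baz': 132}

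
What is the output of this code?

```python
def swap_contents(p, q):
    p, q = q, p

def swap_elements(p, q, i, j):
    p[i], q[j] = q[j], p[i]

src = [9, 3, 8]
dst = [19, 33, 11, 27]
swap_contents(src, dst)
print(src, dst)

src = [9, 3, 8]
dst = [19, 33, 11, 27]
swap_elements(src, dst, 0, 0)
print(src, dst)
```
[9, 3, 8] [19, 33, 11, 27]
[19, 3, 8] [9, 33, 11, 27]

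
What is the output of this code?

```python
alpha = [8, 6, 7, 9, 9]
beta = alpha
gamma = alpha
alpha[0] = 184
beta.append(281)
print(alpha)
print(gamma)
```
[184, 6, 7, 9, 9, 281]
[184, 6, 7, 9, 9, 281]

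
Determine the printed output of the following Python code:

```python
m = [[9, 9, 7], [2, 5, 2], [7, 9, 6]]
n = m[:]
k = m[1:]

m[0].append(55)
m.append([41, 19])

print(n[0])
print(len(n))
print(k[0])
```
[9, 9, 7, 55]
3
[2, 5, 2]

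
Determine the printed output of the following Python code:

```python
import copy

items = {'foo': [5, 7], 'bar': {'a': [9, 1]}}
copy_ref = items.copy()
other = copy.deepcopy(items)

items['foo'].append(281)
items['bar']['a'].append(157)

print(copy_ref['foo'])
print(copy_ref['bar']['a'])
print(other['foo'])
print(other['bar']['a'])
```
[5, 7, 281]
[9, 1, 157]
[5, 7]
[9, 1]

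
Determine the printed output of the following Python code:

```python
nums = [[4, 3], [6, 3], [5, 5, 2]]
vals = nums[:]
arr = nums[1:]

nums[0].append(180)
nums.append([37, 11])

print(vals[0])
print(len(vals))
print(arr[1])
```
[4, 3, 180]
3
[5, 5, 2]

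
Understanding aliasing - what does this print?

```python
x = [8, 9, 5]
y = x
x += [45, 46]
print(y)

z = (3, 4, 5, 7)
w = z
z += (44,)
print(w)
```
[8, 9, 5, 45, 46]
(3, 4, 5, 7)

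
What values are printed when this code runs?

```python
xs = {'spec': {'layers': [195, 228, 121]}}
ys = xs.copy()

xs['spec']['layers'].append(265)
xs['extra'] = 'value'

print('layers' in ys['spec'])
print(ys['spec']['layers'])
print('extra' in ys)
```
True
[195, 228, 121, 265]
False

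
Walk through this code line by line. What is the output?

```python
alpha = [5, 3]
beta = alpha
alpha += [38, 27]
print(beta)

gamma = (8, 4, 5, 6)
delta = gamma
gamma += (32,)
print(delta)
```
[5, 3, 38, 27]
(8, 4, 5, 6)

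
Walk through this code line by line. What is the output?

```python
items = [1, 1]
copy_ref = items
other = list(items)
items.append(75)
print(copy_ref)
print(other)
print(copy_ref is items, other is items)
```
[1, 1, 75]
[1, 1]
True False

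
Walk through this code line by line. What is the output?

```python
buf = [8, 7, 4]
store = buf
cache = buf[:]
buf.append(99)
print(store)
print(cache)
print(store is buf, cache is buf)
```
[8, 7, 4, 99]
[8, 7, 4]
True False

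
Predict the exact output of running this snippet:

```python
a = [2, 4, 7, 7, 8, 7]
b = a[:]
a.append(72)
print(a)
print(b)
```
[2, 4, 7, 7, 8, 7, 72]
[2, 4, 7, 7, 8, 7]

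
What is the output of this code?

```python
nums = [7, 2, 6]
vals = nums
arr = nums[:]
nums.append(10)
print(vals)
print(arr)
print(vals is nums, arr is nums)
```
[7, 2, 6, 10]
[7, 2, 6]
True False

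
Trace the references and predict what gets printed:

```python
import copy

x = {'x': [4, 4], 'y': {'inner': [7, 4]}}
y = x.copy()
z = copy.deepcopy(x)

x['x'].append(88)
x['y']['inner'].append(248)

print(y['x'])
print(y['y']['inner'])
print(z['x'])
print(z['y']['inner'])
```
[4, 4, 88]
[7, 4, 248]
[4, 4]
[7, 4]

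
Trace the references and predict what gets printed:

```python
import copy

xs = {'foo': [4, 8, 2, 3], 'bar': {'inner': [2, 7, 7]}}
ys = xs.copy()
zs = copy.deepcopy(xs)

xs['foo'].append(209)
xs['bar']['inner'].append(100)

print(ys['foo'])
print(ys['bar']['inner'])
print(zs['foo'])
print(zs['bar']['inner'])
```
[4, 8, 2, 3, 209]
[2, 7, 7, 100]
[4, 8, 2, 3]
[2, 7, 7]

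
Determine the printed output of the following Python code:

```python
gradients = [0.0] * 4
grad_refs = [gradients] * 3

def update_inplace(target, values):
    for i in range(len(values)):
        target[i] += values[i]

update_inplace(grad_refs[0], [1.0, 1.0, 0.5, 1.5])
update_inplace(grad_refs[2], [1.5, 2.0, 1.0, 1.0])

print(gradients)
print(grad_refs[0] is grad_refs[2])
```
[2.5, 3.0, 1.5, 2.5]
True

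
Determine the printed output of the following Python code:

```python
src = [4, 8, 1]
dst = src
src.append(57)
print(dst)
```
[4, 8, 1, 57]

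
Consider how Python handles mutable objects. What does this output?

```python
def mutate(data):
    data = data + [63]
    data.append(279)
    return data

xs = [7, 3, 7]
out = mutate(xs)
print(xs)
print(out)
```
[7, 3, 7]
[7, 3, 7, 63, 279]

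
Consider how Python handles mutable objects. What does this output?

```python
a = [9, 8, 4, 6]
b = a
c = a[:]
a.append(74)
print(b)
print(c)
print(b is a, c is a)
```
[9, 8, 4, 6, 74]
[9, 8, 4, 6]
True False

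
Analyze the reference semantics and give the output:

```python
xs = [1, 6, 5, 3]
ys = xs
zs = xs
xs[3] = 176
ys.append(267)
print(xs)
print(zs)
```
[1, 6, 5, 176, 267]
[1, 6, 5, 176, 267]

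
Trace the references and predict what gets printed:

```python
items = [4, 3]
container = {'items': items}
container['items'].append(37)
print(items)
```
[4, 3, 37]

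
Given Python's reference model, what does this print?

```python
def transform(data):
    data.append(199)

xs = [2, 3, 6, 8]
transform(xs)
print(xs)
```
[2, 3, 6, 8, 199]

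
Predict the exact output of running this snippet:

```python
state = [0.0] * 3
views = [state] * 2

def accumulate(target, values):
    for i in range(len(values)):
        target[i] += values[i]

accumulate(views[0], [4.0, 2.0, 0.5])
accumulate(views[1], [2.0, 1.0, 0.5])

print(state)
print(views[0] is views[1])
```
[6.0, 3.0, 1.0]
True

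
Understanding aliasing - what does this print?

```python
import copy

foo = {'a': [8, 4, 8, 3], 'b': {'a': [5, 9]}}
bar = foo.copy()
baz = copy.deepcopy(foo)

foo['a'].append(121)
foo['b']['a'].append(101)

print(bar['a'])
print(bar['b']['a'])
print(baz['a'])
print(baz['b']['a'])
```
[8, 4, 8, 3, 121]
[5, 9, 101]
[8, 4, 8, 3]
[5, 9]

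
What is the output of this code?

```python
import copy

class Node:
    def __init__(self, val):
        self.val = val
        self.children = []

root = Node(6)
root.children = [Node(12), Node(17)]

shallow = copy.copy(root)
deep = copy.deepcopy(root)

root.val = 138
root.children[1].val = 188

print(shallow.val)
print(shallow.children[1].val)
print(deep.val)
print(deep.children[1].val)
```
6
188
6
17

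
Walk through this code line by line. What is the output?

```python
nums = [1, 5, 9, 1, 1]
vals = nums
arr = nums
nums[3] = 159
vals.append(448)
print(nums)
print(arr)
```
[1, 5, 9, 159, 1, 448]
[1, 5, 9, 159, 1, 448]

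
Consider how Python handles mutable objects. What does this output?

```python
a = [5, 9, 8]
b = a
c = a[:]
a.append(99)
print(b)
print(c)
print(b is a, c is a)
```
[5, 9, 8, 99]
[5, 9, 8]
True False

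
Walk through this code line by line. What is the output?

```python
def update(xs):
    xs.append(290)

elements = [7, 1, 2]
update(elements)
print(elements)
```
[7, 1, 2, 290]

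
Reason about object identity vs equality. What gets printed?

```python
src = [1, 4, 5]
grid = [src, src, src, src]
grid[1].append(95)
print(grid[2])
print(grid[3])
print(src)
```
[1, 4, 5, 95]
[1, 4, 5, 95]
[1, 4, 5, 95]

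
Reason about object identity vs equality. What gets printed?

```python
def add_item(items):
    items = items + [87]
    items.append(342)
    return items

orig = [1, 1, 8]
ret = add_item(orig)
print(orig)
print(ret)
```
[1, 1, 8]
[1, 1, 8, 87, 342]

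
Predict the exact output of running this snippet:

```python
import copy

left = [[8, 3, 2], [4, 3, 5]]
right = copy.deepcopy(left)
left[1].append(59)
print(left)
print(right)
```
[[8, 3, 2], [4, 3, 5, 59]]
[[8, 3, 2], [4, 3, 5]]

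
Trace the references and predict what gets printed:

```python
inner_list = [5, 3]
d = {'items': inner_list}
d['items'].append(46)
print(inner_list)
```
[5, 3, 46]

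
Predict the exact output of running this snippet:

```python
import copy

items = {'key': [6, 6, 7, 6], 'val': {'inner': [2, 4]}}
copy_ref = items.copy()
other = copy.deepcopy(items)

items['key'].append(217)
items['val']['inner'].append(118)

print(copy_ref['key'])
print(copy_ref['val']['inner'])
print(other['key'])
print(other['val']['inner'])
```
[6, 6, 7, 6, 217]
[2, 4, 118]
[6, 6, 7, 6]
[2, 4]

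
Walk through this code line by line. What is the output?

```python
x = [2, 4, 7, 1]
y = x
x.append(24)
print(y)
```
[2, 4, 7, 1, 24]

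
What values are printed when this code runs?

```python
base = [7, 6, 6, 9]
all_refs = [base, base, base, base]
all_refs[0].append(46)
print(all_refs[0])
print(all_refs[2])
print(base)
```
[7, 6, 6, 9, 46]
[7, 6, 6, 9, 46]
[7, 6, 6, 9, 46]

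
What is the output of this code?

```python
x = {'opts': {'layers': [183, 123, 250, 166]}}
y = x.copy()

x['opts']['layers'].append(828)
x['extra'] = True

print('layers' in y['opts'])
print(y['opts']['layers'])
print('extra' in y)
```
True
[183, 123, 250, 166, 828]
False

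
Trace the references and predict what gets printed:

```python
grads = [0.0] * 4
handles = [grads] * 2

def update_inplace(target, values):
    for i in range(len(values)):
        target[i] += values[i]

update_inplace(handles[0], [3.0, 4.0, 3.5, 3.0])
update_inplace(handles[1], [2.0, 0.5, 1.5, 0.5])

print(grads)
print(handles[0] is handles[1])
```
[5.0, 4.5, 5.0, 3.5]
True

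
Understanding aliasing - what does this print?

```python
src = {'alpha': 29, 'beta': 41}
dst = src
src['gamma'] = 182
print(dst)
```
{'alpha': 29, 'beta': 41, 'gamma': 182}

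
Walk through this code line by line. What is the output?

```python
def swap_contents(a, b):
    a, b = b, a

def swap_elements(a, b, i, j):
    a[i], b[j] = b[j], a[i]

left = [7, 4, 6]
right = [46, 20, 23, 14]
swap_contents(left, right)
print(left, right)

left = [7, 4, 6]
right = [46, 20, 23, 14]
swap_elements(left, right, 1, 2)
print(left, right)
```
[7, 4, 6] [46, 20, 23, 14]
[7, 23, 6] [46, 20, 4, 14]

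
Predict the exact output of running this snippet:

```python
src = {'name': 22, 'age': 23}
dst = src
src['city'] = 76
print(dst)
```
{'name': 22, 'age': 23, 'city': 76}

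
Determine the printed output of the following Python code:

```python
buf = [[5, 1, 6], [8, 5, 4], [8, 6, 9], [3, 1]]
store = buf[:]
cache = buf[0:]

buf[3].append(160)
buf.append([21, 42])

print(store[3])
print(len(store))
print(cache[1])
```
[3, 1, 160]
4
[8, 5, 4]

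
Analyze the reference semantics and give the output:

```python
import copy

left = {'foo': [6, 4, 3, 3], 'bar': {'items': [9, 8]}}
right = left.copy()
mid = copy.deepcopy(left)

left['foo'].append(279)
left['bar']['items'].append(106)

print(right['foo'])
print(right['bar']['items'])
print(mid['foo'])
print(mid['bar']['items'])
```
[6, 4, 3, 3, 279]
[9, 8, 106]
[6, 4, 3, 3]
[9, 8]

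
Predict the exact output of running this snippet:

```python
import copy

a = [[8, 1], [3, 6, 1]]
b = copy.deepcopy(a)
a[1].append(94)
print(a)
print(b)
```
[[8, 1], [3, 6, 1, 94]]
[[8, 1], [3, 6, 1]]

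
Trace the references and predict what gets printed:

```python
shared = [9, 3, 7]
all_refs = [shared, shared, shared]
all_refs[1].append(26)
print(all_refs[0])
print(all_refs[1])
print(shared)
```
[9, 3, 7, 26]
[9, 3, 7, 26]
[9, 3, 7, 26]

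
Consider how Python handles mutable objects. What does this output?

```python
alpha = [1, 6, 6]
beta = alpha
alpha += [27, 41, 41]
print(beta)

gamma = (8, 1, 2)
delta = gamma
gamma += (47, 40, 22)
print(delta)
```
[1, 6, 6, 27, 41, 41]
(8, 1, 2)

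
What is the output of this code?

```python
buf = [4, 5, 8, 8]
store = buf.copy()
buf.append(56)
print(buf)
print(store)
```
[4, 5, 8, 8, 56]
[4, 5, 8, 8]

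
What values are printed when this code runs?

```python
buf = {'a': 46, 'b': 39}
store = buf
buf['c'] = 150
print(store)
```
{'a': 46, 'b': 39, 'c': 150}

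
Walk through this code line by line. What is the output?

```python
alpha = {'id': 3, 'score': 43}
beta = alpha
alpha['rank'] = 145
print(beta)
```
{'id': 3, 'score': 43, 'rank': 145}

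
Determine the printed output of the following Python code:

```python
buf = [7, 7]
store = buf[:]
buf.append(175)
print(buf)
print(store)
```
[7, 7, 175]
[7, 7]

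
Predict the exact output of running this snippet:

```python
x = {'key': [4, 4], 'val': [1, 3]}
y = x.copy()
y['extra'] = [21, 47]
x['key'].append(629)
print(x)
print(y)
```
{'key': [4, 4, 629], 'val': [1, 3]}
{'key': [4, 4, 629], 'val': [1, 3], 'extra': [21, 47]}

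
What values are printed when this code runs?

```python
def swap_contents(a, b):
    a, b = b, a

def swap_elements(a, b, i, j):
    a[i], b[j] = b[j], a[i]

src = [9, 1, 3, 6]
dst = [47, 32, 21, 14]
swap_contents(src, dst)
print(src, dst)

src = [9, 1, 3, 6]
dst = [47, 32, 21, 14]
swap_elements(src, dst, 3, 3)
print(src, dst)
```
[9, 1, 3, 6] [47, 32, 21, 14]
[9, 1, 3, 14] [47, 32, 21, 6]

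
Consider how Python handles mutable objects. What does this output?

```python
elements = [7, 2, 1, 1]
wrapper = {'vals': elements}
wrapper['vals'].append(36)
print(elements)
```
[7, 2, 1, 1, 36]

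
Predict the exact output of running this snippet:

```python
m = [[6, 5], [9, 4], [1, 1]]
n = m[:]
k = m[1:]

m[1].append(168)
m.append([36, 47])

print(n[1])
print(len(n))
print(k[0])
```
[9, 4, 168]
3
[9, 4, 168]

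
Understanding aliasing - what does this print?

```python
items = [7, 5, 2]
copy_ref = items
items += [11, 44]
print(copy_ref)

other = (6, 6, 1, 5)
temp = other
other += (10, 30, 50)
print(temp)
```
[7, 5, 2, 11, 44]
(6, 6, 1, 5)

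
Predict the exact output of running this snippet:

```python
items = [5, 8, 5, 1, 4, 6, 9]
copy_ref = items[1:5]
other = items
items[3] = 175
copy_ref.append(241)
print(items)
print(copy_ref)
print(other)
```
[5, 8, 5, 175, 4, 6, 9]
[8, 5, 1, 4, 241]
[5, 8, 5, 175, 4, 6, 9]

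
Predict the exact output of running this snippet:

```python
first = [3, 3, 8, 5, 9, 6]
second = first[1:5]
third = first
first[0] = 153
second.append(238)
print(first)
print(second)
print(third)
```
[153, 3, 8, 5, 9, 6]
[3, 8, 5, 9, 238]
[153, 3, 8, 5, 9, 6]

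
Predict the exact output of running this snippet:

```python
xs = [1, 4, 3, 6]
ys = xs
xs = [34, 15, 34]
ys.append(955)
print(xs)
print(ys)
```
[34, 15, 34]
[1, 4, 3, 6, 955]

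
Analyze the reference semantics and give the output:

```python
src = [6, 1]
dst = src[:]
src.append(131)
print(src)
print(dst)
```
[6, 1, 131]
[6, 1]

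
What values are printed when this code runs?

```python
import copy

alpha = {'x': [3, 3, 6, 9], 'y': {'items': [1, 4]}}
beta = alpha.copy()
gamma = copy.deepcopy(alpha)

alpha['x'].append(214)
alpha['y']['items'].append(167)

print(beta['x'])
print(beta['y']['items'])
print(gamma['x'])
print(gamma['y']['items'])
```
[3, 3, 6, 9, 214]
[1, 4, 167]
[3, 3, 6, 9]
[1, 4]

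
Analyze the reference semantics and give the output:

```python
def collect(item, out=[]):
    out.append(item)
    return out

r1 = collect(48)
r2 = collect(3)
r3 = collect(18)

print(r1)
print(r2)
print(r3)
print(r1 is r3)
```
[48, 3, 18]
[48, 3, 18]
[48, 3, 18]
True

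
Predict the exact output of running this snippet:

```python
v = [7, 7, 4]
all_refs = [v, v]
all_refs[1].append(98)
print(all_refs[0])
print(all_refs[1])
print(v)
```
[7, 7, 4, 98]
[7, 7, 4, 98]
[7, 7, 4, 98]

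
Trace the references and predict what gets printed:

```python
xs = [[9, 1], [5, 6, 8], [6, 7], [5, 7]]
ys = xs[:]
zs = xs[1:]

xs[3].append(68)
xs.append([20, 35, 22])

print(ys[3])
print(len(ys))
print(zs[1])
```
[5, 7, 68]
4
[6, 7]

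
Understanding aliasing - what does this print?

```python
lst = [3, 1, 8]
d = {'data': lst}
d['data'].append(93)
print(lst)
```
[3, 1, 8, 93]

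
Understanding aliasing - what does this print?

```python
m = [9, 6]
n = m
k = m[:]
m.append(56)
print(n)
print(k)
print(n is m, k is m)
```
[9, 6, 56]
[9, 6]
True False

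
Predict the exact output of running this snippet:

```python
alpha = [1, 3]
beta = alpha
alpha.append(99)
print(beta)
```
[1, 3, 99]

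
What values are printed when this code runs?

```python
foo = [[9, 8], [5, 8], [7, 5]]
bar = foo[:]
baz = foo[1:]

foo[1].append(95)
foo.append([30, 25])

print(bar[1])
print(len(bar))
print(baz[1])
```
[5, 8, 95]
3
[7, 5]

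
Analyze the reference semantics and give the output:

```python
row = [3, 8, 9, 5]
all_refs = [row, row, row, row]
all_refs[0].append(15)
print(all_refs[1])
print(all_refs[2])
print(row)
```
[3, 8, 9, 5, 15]
[3, 8, 9, 5, 15]
[3, 8, 9, 5, 15]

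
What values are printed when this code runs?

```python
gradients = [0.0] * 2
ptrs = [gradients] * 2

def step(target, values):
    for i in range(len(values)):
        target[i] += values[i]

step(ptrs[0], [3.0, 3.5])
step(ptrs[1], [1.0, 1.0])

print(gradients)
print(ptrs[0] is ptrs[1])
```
[4.0, 4.5]
True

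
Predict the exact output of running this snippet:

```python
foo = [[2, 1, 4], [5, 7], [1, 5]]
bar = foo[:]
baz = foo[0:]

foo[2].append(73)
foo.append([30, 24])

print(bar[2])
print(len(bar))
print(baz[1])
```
[1, 5, 73]
3
[5, 7]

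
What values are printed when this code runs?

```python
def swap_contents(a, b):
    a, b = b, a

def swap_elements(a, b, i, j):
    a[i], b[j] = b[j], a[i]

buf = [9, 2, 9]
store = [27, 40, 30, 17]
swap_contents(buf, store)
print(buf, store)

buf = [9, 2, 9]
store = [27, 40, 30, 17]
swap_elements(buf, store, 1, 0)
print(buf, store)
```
[9, 2, 9] [27, 40, 30, 17]
[9, 27, 9] [2, 40, 30, 17]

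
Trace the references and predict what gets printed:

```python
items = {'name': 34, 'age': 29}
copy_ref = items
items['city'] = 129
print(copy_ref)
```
{'name': 34, 'age': 29, 'city': 129}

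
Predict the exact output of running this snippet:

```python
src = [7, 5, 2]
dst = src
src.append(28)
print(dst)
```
[7, 5, 2, 28]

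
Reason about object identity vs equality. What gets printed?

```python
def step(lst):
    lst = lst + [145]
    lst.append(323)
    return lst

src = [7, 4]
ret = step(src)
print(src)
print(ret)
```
[7, 4]
[7, 4, 145, 323]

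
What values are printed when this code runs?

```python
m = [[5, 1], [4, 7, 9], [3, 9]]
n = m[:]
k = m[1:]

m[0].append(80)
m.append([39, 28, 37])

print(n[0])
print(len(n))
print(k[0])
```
[5, 1, 80]
3
[4, 7, 9]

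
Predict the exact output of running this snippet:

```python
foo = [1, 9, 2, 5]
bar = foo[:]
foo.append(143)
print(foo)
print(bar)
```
[1, 9, 2, 5, 143]
[1, 9, 2, 5]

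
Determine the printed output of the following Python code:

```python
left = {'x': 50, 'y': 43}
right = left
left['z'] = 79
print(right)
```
{'x': 50, 'y': 43, 'z': 79}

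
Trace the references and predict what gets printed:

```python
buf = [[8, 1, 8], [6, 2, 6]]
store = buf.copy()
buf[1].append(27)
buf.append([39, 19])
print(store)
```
[[8, 1, 8], [6, 2, 6, 27]]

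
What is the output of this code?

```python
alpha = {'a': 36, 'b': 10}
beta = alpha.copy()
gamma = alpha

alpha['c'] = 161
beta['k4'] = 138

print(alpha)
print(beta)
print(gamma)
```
{'a': 36, 'b': 10, 'c': 161}
{'a': 36, 'b': 10, 'k4': 138}
{'a': 36, 'b': 10, 'c': 161}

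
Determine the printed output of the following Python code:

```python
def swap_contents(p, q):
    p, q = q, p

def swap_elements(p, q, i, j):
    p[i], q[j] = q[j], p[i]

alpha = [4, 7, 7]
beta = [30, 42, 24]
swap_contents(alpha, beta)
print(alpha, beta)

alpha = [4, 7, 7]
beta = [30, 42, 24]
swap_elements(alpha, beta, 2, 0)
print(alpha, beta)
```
[4, 7, 7] [30, 42, 24]
[4, 7, 30] [7, 42, 24]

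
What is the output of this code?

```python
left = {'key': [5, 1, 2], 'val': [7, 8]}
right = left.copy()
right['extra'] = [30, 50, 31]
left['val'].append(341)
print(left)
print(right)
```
{'key': [5, 1, 2], 'val': [7, 8, 341]}
{'key': [5, 1, 2], 'val': [7, 8, 341], 'extra': [30, 50, 31]}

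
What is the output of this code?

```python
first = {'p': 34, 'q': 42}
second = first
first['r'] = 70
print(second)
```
{'p': 34, 'q': 42, 'r': 70}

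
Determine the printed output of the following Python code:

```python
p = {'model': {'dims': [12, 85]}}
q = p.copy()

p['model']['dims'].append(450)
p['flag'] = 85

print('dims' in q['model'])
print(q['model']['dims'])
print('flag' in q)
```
True
[12, 85, 450]
False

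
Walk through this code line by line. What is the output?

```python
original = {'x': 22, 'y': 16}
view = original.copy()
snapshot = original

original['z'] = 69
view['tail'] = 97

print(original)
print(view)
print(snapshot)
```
{'x': 22, 'y': 16, 'z': 69}
{'x': 22, 'y': 16, 'tail': 97}
{'x': 22, 'y': 16, 'z': 69}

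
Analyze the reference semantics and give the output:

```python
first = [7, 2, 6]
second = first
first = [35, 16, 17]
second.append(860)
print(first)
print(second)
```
[35, 16, 17]
[7, 2, 6, 860]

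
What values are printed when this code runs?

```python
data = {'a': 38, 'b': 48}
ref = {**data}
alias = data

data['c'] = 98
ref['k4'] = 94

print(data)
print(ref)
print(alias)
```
{'a': 38, 'b': 48, 'c': 98}
{'a': 38, 'b': 48, 'k4': 94}
{'a': 38, 'b': 48, 'c': 98}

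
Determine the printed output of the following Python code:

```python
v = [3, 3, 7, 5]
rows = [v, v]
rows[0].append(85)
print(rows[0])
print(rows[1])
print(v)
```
[3, 3, 7, 5, 85]
[3, 3, 7, 5, 85]
[3, 3, 7, 5, 85]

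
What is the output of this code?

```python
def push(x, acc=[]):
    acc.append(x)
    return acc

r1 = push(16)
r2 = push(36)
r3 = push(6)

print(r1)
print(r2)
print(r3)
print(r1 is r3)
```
[16, 36, 6]
[16, 36, 6]
[16, 36, 6]
True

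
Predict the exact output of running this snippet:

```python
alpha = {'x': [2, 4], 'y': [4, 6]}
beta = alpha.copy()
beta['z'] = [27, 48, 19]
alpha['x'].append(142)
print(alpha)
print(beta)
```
{'x': [2, 4, 142], 'y': [4, 6]}
{'x': [2, 4, 142], 'y': [4, 6], 'z': [27, 48, 19]}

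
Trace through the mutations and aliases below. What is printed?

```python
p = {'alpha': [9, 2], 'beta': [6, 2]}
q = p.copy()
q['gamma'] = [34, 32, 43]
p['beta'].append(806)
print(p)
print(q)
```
{'alpha': [9, 2], 'beta': [6, 2, 806]}
{'alpha': [9, 2], 'beta': [6, 2, 806], 'gamma': [34, 32, 43]}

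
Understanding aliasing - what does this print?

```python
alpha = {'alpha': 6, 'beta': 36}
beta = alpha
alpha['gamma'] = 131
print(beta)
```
{'alpha': 6, 'beta': 36, 'gamma': 131}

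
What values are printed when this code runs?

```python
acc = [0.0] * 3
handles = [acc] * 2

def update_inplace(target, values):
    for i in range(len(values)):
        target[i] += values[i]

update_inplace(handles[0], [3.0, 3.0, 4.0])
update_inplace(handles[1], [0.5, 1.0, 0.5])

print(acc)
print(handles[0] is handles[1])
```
[3.5, 4.0, 4.5]
True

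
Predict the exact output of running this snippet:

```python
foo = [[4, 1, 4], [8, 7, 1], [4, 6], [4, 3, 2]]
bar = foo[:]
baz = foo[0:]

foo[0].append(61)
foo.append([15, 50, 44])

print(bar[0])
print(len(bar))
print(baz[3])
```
[4, 1, 4, 61]
4
[4, 3, 2]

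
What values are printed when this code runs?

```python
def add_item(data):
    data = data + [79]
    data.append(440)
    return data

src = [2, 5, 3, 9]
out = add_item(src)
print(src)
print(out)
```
[2, 5, 3, 9]
[2, 5, 3, 9, 79, 440]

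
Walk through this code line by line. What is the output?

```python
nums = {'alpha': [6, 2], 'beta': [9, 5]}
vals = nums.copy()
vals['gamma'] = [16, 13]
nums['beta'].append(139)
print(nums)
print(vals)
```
{'alpha': [6, 2], 'beta': [9, 5, 139]}
{'alpha': [6, 2], 'beta': [9, 5, 139], 'gamma': [16, 13]}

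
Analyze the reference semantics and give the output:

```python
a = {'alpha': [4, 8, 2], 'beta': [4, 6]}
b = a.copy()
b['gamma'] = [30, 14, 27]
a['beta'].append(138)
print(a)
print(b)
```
{'alpha': [4, 8, 2], 'beta': [4, 6, 138]}
{'alpha': [4, 8, 2], 'beta': [4, 6, 138], 'gamma': [30, 14, 27]}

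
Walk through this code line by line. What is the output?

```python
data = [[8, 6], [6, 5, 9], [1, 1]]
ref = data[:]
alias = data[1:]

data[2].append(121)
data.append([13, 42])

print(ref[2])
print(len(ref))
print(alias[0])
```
[1, 1, 121]
3
[6, 5, 9]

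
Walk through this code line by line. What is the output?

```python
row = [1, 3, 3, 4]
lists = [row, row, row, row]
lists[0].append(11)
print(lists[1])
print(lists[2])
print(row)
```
[1, 3, 3, 4, 11]
[1, 3, 3, 4, 11]
[1, 3, 3, 4, 11]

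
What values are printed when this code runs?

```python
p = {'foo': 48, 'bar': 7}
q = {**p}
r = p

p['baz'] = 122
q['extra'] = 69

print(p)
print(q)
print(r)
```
{'foo': 48, 'bar': 7, 'baz': 122}
{'foo': 48, 'bar': 7, 'extra': 69}
{'foo': 48, 'bar': 7, 'baz': 122}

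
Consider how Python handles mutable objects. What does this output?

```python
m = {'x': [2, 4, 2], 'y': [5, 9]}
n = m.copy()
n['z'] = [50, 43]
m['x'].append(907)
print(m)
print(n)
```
{'x': [2, 4, 2, 907], 'y': [5, 9]}
{'x': [2, 4, 2, 907], 'y': [5, 9], 'z': [50, 43]}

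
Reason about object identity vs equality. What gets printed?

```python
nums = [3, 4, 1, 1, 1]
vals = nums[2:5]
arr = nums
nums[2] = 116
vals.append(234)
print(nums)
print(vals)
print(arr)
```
[3, 4, 116, 1, 1]
[1, 1, 1, 234]
[3, 4, 116, 1, 1]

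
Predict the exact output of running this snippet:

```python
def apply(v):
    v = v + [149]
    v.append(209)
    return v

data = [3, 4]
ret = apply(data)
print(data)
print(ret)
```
[3, 4]
[3, 4, 149, 209]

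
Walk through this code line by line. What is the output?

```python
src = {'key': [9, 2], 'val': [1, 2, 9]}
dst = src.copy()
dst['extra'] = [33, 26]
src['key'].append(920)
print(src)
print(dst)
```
{'key': [9, 2, 920], 'val': [1, 2, 9]}
{'key': [9, 2, 920], 'val': [1, 2, 9], 'extra': [33, 26]}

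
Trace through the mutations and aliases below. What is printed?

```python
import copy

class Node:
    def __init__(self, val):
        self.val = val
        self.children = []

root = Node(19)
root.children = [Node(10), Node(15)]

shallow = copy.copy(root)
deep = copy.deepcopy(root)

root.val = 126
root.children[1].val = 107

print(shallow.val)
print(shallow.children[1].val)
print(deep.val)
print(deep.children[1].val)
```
19
107
19
15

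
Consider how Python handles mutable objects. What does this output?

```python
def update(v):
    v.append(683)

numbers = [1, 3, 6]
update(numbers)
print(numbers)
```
[1, 3, 6, 683]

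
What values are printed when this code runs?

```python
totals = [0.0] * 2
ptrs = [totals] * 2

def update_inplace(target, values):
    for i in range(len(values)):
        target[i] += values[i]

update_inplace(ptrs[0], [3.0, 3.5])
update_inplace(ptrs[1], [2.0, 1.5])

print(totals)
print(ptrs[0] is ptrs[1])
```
[5.0, 5.0]
True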